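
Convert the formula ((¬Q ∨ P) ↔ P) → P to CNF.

¬Q ∨ P

((¬Q ∨ P) ↔ P) → P
= ¬((¬Q ∨ P) ↔ P) ∨ P   [eliminate →]
= ¬(((¬Q ∨ P) → P) ∧ (P → (¬Q ∨ P))) ∨ P   [eliminate ↔]
= ¬((¬(¬Q ∨ P) ∨ P) ∧ (P → (¬Q ∨ P))) ∨ P   [eliminate →]
= ¬((¬(¬Q ∨ P) ∨ P) ∧ (¬P ∨ ¬Q ∨ P)) ∨ P   [eliminate →]
= ¬(¬(¬Q ∨ P) ∨ P) ∨ ¬(¬P ∨ ¬Q ∨ P) ∨ P   [De Morgan]
= (¬¬(¬Q ∨ P) ∧ ¬P) ∨ ¬(¬P ∨ ¬Q ∨ P) ∨ P   [De Morgan]
= ((¬Q ∨ P) ∧ ¬P) ∨ ¬(¬P ∨ ¬Q ∨ P) ∨ P   [double negation]
= ((¬Q ∨ P) ∧ ¬P) ∨ (¬¬P ∧ ¬¬Q ∧ ¬P) ∨ P   [De Morgan]
= ((¬Q ∨ P) ∧ ¬P) ∨ (P ∧ ¬¬Q ∧ ¬P) ∨ P   [double negation]
= ((¬Q ∨ P) ∧ ¬P) ∨ (P ∧ Q ∧ ¬P) ∨ P   [double negation]
= (¬Q ∨ P ∨ P ∨ P) ∧ (¬Q ∨ P ∨ Q ∨ P) ∧ (¬Q ∨ P ∨ ¬P ∨ P) ∧ (¬P ∨ P ∨ P) ∧ (¬P ∨ Q ∨ P) ∧ (¬P ∨ ¬P ∨ P)   [distribute ∨ over ∧]
= ¬Q ∨ P   [simplify]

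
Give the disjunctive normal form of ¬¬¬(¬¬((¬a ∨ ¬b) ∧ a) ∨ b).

¬¬¬(¬¬((¬a ∨ ¬b) ∧ a) ∨ b)
= ¬(¬¬((¬a ∨ ¬b) ∧ a) ∨ b)   [double negation]
= ¬¬¬((¬a ∨ ¬b) ∧ a) ∧ ¬b   [De Morgan]
= ¬((¬a ∨ ¬b) ∧ a) ∧ ¬b   [double negation]
= (¬(¬a ∨ ¬b) ∨ ¬a) ∧ ¬b   [De Morgan]
= ((¬¬a ∧ ¬¬b) ∨ ¬a) ∧ ¬b   [De Morgan]
= ((a ∧ ¬¬b) ∨ ¬a) ∧ ¬b   [double negation]
= ((a ∧ b) ∨ ¬a) ∧ ¬b   [double negation]
= (a ∧ b ∧ ¬b) ∨ (¬a ∧ ¬b)   [distribute ∧ over ∨]
= ¬a ∧ ¬b   [simplify]

¬a ∧ ¬b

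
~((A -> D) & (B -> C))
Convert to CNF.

~((A -> D) & (B -> C))
≡ ~((~A | D) & (B -> C))   [eliminate ->]
≡ ~((~A | D) & (~B | C))   [eliminate ->]
≡ ~(~A | D) | ~(~B | C)   [De Morgan]
≡ (~~A & ~D) | ~(~B | C)   [De Morgan]
≡ (A & ~D) | ~(~B | C)   [double negation]
≡ (A & ~D) | (~~B & ~C)   [De Morgan]
≡ (A & ~D) | (B & ~C)   [double negation]
≡ (A | B) & (A | ~C) & (~D | B) & (~D | ~C)   [distribute | over &]

(A | B) & (A | ~C) & (~D | B) & (~D | ~C)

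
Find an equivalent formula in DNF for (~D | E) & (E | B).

(~D & B) | E

(~D | E) & (E | B)
⇔ (~D & E) | (~D & B) | (E & E) | (E & B)   [distribute & over |]
⇔ (~D & B) | E   [simplify]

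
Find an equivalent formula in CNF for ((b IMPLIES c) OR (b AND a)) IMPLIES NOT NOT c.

(b OR c) AND (NOT b OR NOT a OR c)

((b IMPLIES c) OR (b AND a)) IMPLIES NOT NOT c
= NOT ((b IMPLIES c) OR (b AND a)) OR NOT NOT c   [eliminate IMPLIES]
= NOT (NOT b OR c OR (b AND a)) OR NOT NOT c   [eliminate IMPLIES]
= (NOT NOT b AND NOT c AND NOT (b AND a)) OR NOT NOT c   [De Morgan]
= (b AND NOT c AND NOT (b AND a)) OR NOT NOT c   [double negation]
= (b AND NOT c AND (NOT b OR NOT a)) OR NOT NOT c   [De Morgan]
= (b AND NOT c AND (NOT b OR NOT a)) OR c   [double negation]
= (b OR c) AND (NOT c OR c) AND (NOT b OR NOT a OR c)   [distribute OR over AND]
= (b OR c) AND (NOT b OR NOT a OR c)   [simplify]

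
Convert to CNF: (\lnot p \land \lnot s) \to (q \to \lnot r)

(\lnot p \land \lnot s) \to (q \to \lnot r)
≡ \lnot (\lnot p \land \lnot s) \lor (q \to \lnot r)   — eliminate \to
≡ \lnot (\lnot p \land \lnot s) \lor \lnot q \lor \lnot r   — eliminate \to
≡ \lnot \lnot p \lor \lnot \lnot s \lor \lnot q \lor \lnot r   — De Morgan
≡ p \lor \lnot \lnot s \lor \lnot q \lor \lnot r   — double negation
≡ p \lor s \lor \lnot q \lor \lnot r   — double negation

p \lor s \lor \lnot q \lor \lnot r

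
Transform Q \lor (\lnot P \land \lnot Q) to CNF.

Q \lor (\lnot P \land \lnot Q)
≡ (Q \lor \lnot P) \land (Q \lor \lnot Q)   — distribute \lor over \land
≡ Q \lor \lnot P   — simplify

Q \lor \lnot P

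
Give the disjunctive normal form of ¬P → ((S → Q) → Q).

P ∨ (S ∧ ¬Q) ∨ Q

¬P → ((S → Q) → Q)
⇔ ¬¬P ∨ ((S → Q) → Q)   [eliminate →]
⇔ ¬¬P ∨ ¬(S → Q) ∨ Q   [eliminate →]
⇔ ¬¬P ∨ ¬(¬S ∨ Q) ∨ Q   [eliminate →]
⇔ P ∨ ¬(¬S ∨ Q) ∨ Q   [double negation]
⇔ P ∨ (¬¬S ∧ ¬Q) ∨ Q   [De Morgan]
⇔ P ∨ (S ∧ ¬Q) ∨ Q   [double negation]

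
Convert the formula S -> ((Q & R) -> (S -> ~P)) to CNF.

~S | ~Q | ~R | ~P

S -> ((Q & R) -> (S -> ~P))
⇔ ~S | ((Q & R) -> (S -> ~P))   — eliminate ->
⇔ ~S | ~(Q & R) | (S -> ~P)   — eliminate ->
⇔ ~S | ~(Q & R) | ~S | ~P   — eliminate ->
⇔ ~S | ~Q | ~R | ~S | ~P   — De Morgan
⇔ ~S | ~Q | ~R | ~P   — simplify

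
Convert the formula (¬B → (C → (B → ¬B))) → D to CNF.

(¬B → (C → (B → ¬B))) → D
⇔ ¬(¬B → (C → (B → ¬B))) ∨ D   [eliminate →]
⇔ ¬(¬¬B ∨ (C → (B → ¬B))) ∨ D   [eliminate →]
⇔ ¬(¬¬B ∨ ¬C ∨ (B → ¬B)) ∨ D   [eliminate →]
⇔ ¬(¬¬B ∨ ¬C ∨ ¬B ∨ ¬B) ∨ D   [eliminate →]
⇔ (¬¬¬B ∧ ¬¬C ∧ ¬¬B ∧ ¬¬B) ∨ D   [De Morgan]
⇔ (¬B ∧ ¬¬C ∧ ¬¬B ∧ ¬¬B) ∨ D   [double negation]
⇔ (¬B ∧ C ∧ ¬¬B ∧ ¬¬B) ∨ D   [double negation]
⇔ (¬B ∧ C ∧ B ∧ ¬¬B) ∨ D   [double negation]
⇔ (¬B ∧ C ∧ B ∧ B) ∨ D   [double negation]
⇔ (¬B ∨ D) ∧ (C ∨ D) ∧ (B ∨ D) ∧ (B ∨ D)   [distribute ∨ over ∧]
⇔ (¬B ∨ D) ∧ (C ∨ D) ∧ (B ∨ D)   [simplify]

(¬B ∨ D) ∧ (C ∨ D) ∧ (B ∨ D)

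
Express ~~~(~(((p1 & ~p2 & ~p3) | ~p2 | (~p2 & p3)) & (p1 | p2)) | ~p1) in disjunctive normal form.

~~~(~(((p1 & ~p2 & ~p3) | ~p2 | (~p2 & p3)) & (p1 | p2)) | ~p1)
≡ ~(~(((p1 & ~p2 & ~p3) | ~p2 | (~p2 & p3)) & (p1 | p2)) | ~p1)   [double negation]
≡ ~~(((p1 & ~p2 & ~p3) | ~p2 | (~p2 & p3)) & (p1 | p2)) & ~~p1   [De Morgan]
≡ ((p1 & ~p2 & ~p3) | ~p2 | (~p2 & p3)) & (p1 | p2) & ~~p1   [double negation]
≡ ((p1 & ~p2 & ~p3) | ~p2 | (~p2 & p3)) & (p1 | p2) & p1   [double negation]
≡ (p1 & ~p2 & ~p3 & p1 & p1) | (p1 & ~p2 & ~p3 & p2 & p1) | (~p2 & p1 & p1) | (~p2 & p2 & p1) | (~p2 & p3 & p1 & p1) | (~p2 & p3 & p2 & p1)   [distribute & over |]
≡ ~p2 & p1   [simplify]

~p2 & p1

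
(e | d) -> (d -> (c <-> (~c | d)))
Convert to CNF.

(e | d) -> (d -> (c <-> (~c | d)))
≡ ~(e | d) | (d -> (c <-> (~c | d)))   — eliminate ->
≡ ~(e | d) | ~d | (c <-> (~c | d))   — eliminate ->
≡ ~(e | d) | ~d | ((c -> (~c | d)) & ((~c | d) -> c))   — eliminate <->
≡ ~(e | d) | ~d | ((~c | ~c | d) & ((~c | d) -> c))   — eliminate ->
≡ ~(e | d) | ~d | ((~c | ~c | d) & (~(~c | d) | c))   — eliminate ->
≡ (~e & ~d) | ~d | ((~c | ~c | d) & (~(~c | d) | c))   — De Morgan
≡ (~e & ~d) | ~d | ((~c | ~c | d) & ((~~c & ~d) | c))   — De Morgan
≡ (~e & ~d) | ~d | ((~c | ~c | d) & ((c & ~d) | c))   — double negation
≡ (~e | ~d | ~c | ~c | d) & (~e | ~d | c | c) & (~e | ~d | ~d | c) & (~d | ~d | ~c | ~c | d) & (~d | ~d | c | c) & (~d | ~d | ~d | c)   — distribute | over &
≡ ~d | c   — simplify

~d | c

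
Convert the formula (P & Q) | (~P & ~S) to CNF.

(P & Q) | (~P & ~S)
= (P | ~P) & (P | ~S) & (Q | ~P) & (Q | ~S)   (distribute | over &)
= (P | ~S) & (Q | ~P) & (Q | ~S)   (simplify)

(P | ~S) & (Q | ~P) & (Q | ~S)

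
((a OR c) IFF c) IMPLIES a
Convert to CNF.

((a OR c) IFF c) IMPLIES a
= NOT ((a OR c) IFF c) OR a
= NOT (((a OR c) IMPLIES c) AND (c IMPLIES (a OR c))) OR a
= NOT ((NOT (a OR c) OR c) AND (c IMPLIES (a OR c))) OR a
= NOT ((NOT (a OR c) OR c) AND (NOT c OR a OR c)) OR a
= NOT (NOT (a OR c) OR c) OR NOT (NOT c OR a OR c) OR a
= (NOT NOT (a OR c) AND NOT c) OR NOT (NOT c OR a OR c) OR a
= ((a OR c) AND NOT c) OR NOT (NOT c OR a OR c) OR a
= ((a OR c) AND NOT c) OR (NOT NOT c AND NOT a AND NOT c) OR a
= ((a OR c) AND NOT c) OR (c AND NOT a AND NOT c) OR a
= (a OR c OR c OR a) AND (a OR c OR NOT a OR a) AND (a OR c OR NOT c OR a) AND (NOT c OR c OR a) AND (NOT c OR NOT a OR a) AND (NOT c OR NOT c OR a)
= (a OR c) AND (NOT c OR a)

(a OR c) AND (NOT c OR a)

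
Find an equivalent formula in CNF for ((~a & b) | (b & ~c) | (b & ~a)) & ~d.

(~a | ~c) & b & ~d

((~a & b) | (b & ~c) | (b & ~a)) & ~d
≡ (~a | b | b) & (~a | b | ~a) & (~a | ~c | b) & (~a | ~c | ~a) & (b | b | b) & (b | b | ~a) & (b | ~c | b) & (b | ~c | ~a) & ~d   (distribute | over &)
≡ (~a | ~c) & b & ~d   (simplify)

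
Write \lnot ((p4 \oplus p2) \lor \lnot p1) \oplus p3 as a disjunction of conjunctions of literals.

\lnot ((p4 \oplus p2) \lor \lnot p1) \oplus p3
≡ (\lnot ((p4 \oplus p2) \lor \lnot p1) \land \lnot p3) \lor (\lnot \lnot ((p4 \oplus p2) \lor \lnot p1) \land p3)   — expand \oplus
≡ (\lnot ((p4 \land \lnot p2) \lor (\lnot p4 \land p2) \lor \lnot p1) \land \lnot p3) \lor (\lnot \lnot ((p4 \oplus p2) \lor \lnot p1) \land p3)   — expand \oplus
≡ (\lnot ((p4 \land \lnot p2) \lor (\lnot p4 \land p2) \lor \lnot p1) \land \lnot p3) \lor (\lnot \lnot ((p4 \land \lnot p2) \lor (\lnot p4 \land p2) \lor \lnot p1) \land p3)   — expand \oplus
≡ (\lnot (p4 \land \lnot p2) \land \lnot (\lnot p4 \land p2) \land \lnot \lnot p1 \land \lnot p3) \lor (\lnot \lnot ((p4 \land \lnot p2) \lor (\lnot p4 \land p2) \lor \lnot p1) \land p3)   — De Morgan
≡ ((\lnot p4 \lor \lnot \lnot p2) \land \lnot (\lnot p4 \land p2) \land \lnot \lnot p1 \land \lnot p3) \lor (\lnot \lnot ((p4 \land \lnot p2) \lor (\lnot p4 \land p2) \lor \lnot p1) \land p3)   — De Morgan
≡ ((\lnot p4 \lor p2) \land \lnot (\lnot p4 \land p2) \land \lnot \lnot p1 \land \lnot p3) \lor (\lnot \lnot ((p4 \land \lnot p2) \lor (\lnot p4 \land p2) \lor \lnot p1) \land p3)   — double negation
≡ ((\lnot p4 \lor p2) \land (\lnot \lnot p4 \lor \lnot p2) \land \lnot \lnot p1 \land \lnot p3) \lor (\lnot \lnot ((p4 \land \lnot p2) \lor (\lnot p4 \land p2) \lor \lnot p1) \land p3)   — De Morgan
≡ ((\lnot p4 \lor p2) \land (p4 \lor \lnot p2) \land \lnot \lnot p1 \land \lnot p3) \lor (\lnot \lnot ((p4 \land \lnot p2) \lor (\lnot p4 \land p2) \lor \lnot p1) \land p3)   — double negation
≡ ((\lnot p4 \lor p2) \land (p4 \lor \lnot p2) \land p1 \land \lnot p3) \lor (\lnot \lnot ((p4 \land \lnot p2) \lor (\lnot p4 \land p2) \lor \lnot p1) \land p3)   — double negation
≡ ((\lnot p4 \lor p2) \land (p4 \lor \lnot p2) \land p1 \land \lnot p3) \lor (((p4 \land \lnot p2) \lor (\lnot p4 \land p2) \lor \lnot p1) \land p3)   — double negation
≡ (\lnot p4 \land p4 \land p1 \land \lnot p3) \lor (\lnot p4 \land \lnot p2 \land p1 \land \lnot p3) \lor (p2 \land p4 \land p1 \land \lnot p3) \lor (p2 \land \lnot p2 \land p1 \land \lnot p3) \lor (p4 \land \lnot p2 \land p3) \lor (\lnot p4 \land p2 \land p3) \lor (\lnot p1 \land p3)   — distribute \land over \lor
≡ (\lnot p4 \land \lnot p2 \land p1 \land \lnot p3) \lor (p2 \land p4 \land p1 \land \lnot p3) \lor (p4 \land \lnot p2 \land p3) \lor (\lnot p4 \land p2 \land p3) \lor (\lnot p1 \land p3)   — simplify

(\lnot p4 \land \lnot p2 \land p1 \land \lnot p3) \lor (p2 \land p4 \land p1 \land \lnot p3) \lor (p4 \land \lnot p2 \land p3) \lor (\lnot p4 \land p2 \land p3) \lor (\lnot p1 \land p3)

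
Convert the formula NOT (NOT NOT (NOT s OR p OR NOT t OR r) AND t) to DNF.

NOT (NOT NOT (NOT s OR p OR NOT t OR r) AND t)
≡ NOT NOT NOT (NOT s OR p OR NOT t OR r) OR NOT t   — De Morgan
≡ NOT (NOT s OR p OR NOT t OR r) OR NOT t   — double negation
≡ (NOT NOT s AND NOT p AND NOT NOT t AND NOT r) OR NOT t   — De Morgan
≡ (s AND NOT p AND NOT NOT t AND NOT r) OR NOT t   — double negation
≡ (s AND NOT p AND t AND NOT r) OR NOT t   — double negation

(s AND NOT p AND t AND NOT r) OR NOT t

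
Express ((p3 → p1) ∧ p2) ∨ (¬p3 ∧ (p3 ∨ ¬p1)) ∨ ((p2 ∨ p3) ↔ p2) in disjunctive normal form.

(¬p3 ∧ ¬p1) ∨ (¬p2 ∧ ¬p3) ∨ p2

((p3 → p1) ∧ p2) ∨ (¬p3 ∧ (p3 ∨ ¬p1)) ∨ ((p2 ∨ p3) ↔ p2)
= ((¬p3 ∨ p1) ∧ p2) ∨ (¬p3 ∧ (p3 ∨ ¬p1)) ∨ ((p2 ∨ p3) ↔ p2)   — eliminate →
= ((¬p3 ∨ p1) ∧ p2) ∨ (¬p3 ∧ (p3 ∨ ¬p1)) ∨ (((p2 ∨ p3) → p2) ∧ (p2 → (p2 ∨ p3)))   — eliminate ↔
= ((¬p3 ∨ p1) ∧ p2) ∨ (¬p3 ∧ (p3 ∨ ¬p1)) ∨ ((¬(p2 ∨ p3) ∨ p2) ∧ (p2 → (p2 ∨ p3)))   — eliminate →
= ((¬p3 ∨ p1) ∧ p2) ∨ (¬p3 ∧ (p3 ∨ ¬p1)) ∨ ((¬(p2 ∨ p3) ∨ p2) ∧ (¬p2 ∨ p2 ∨ p3))   — eliminate →
= ((¬p3 ∨ p1) ∧ p2) ∨ (¬p3 ∧ (p3 ∨ ¬p1)) ∨ (((¬p2 ∧ ¬p3) ∨ p2) ∧ (¬p2 ∨ p2 ∨ p3))   — De Morgan
= (¬p3 ∧ p2) ∨ (p1 ∧ p2) ∨ (¬p3 ∧ p3) ∨ (¬p3 ∧ ¬p1) ∨ (¬p2 ∧ ¬p3 ∧ ¬p2) ∨ (¬p2 ∧ ¬p3 ∧ p2) ∨ (¬p2 ∧ ¬p3 ∧ p3) ∨ (p2 ∧ ¬p2) ∨ (p2 ∧ p2) ∨ (p2 ∧ p3)   — distribute ∧ over ∨
= (¬p3 ∧ ¬p1) ∨ (¬p2 ∧ ¬p3) ∨ p2   — simplify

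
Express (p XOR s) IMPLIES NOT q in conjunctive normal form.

(p XOR s) IMPLIES NOT q
≡ NOT (p XOR s) OR NOT q   [eliminate IMPLIES]
≡ NOT ((p OR s) AND NOT (p AND s)) OR NOT q   [expand XOR]
≡ NOT (p OR s) OR NOT NOT (p AND s) OR NOT q   [De Morgan]
≡ (NOT p AND NOT s) OR NOT NOT (p AND s) OR NOT q   [De Morgan]
≡ (NOT p AND NOT s) OR (p AND s) OR NOT q   [double negation]
≡ (NOT p OR p OR NOT q) AND (NOT p OR s OR NOT q) AND (NOT s OR p OR NOT q) AND (NOT s OR s OR NOT q)   [distribute OR over AND]
≡ (NOT p OR s OR NOT q) AND (NOT s OR p OR NOT q)   [simplify]

(NOT p OR s OR NOT q) AND (NOT s OR p OR NOT q)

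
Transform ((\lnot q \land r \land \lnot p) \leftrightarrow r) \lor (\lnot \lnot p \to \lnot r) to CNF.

\lnot r \lor \lnot p

((\lnot q \land r \land \lnot p) \leftrightarrow r) \lor (\lnot \lnot p \to \lnot r)
= (((\lnot q \land r \land \lnot p) \to r) \land (r \to (\lnot q \land r \land \lnot p))) \lor (\lnot \lnot p \to \lnot r)   [eliminate \leftrightarrow]
= ((\lnot (\lnot q \land r \land \lnot p) \lor r) \land (r \to (\lnot q \land r \land \lnot p))) \lor (\lnot \lnot p \to \lnot r)   [eliminate \to]
= ((\lnot (\lnot q \land r \land \lnot p) \lor r) \land (\lnot r \lor (\lnot q \land r \land \lnot p))) \lor (\lnot \lnot p \to \lnot r)   [eliminate \to]
= ((\lnot (\lnot q \land r \land \lnot p) \lor r) \land (\lnot r \lor (\lnot q \land r \land \lnot p))) \lor \lnot \lnot \lnot p \lor \lnot r   [eliminate \to]
= ((\lnot \lnot q \lor \lnot r \lor \lnot \lnot p \lor r) \land (\lnot r \lor (\lnot q \land r \land \lnot p))) \lor \lnot \lnot \lnot p \lor \lnot r   [De Morgan]
= ((q \lor \lnot r \lor \lnot \lnot p \lor r) \land (\lnot r \lor (\lnot q \land r \land \lnot p))) \lor \lnot \lnot \lnot p \lor \lnot r   [double negation]
= ((q \lor \lnot r \lor p \lor r) \land (\lnot r \lor (\lnot q \land r \land \lnot p))) \lor \lnot \lnot \lnot p \lor \lnot r   [double negation]
= ((q \lor \lnot r \lor p \lor r) \land (\lnot r \lor (\lnot q \land r \land \lnot p))) \lor \lnot p \lor \lnot r   [double negation]
= (q \lor \lnot r \lor p \lor r \lor \lnot p \lor \lnot r) \land (\lnot r \lor \lnot q \lor \lnot p \lor \lnot r) \land (\lnot r \lor r \lor \lnot p \lor \lnot r) \land (\lnot r \lor \lnot p \lor \lnot p \lor \lnot r)   [distribute \lor over \land]
= \lnot r \lor \lnot p   [simplify]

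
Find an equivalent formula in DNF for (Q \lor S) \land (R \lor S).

(Q \land R) \lor S

(Q \lor S) \land (R \lor S)
≡ (Q \land R) \lor (Q \land S) \lor (S \land R) \lor (S \land S)
≡ (Q \land R) \lor S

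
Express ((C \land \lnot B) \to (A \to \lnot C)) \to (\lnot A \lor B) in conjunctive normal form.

C \lor \lnot A \lor B

((C \land \lnot B) \to (A \to \lnot C)) \to (\lnot A \lor B)
≡ \lnot ((C \land \lnot B) \to (A \to \lnot C)) \lor \lnot A \lor B   (eliminate \to)
≡ \lnot (\lnot (C \land \lnot B) \lor (A \to \lnot C)) \lor \lnot A \lor B   (eliminate \to)
≡ \lnot (\lnot (C \land \lnot B) \lor \lnot A \lor \lnot C) \lor \lnot A \lor B   (eliminate \to)
≡ (\lnot \lnot (C \land \lnot B) \land \lnot \lnot A \land \lnot \lnot C) \lor \lnot A \lor B   (De Morgan)
≡ (C \land \lnot B \land \lnot \lnot A \land \lnot \lnot C) \lor \lnot A \lor B   (double negation)
≡ (C \land \lnot B \land A \land \lnot \lnot C) \lor \lnot A \lor B   (double negation)
≡ (C \land \lnot B \land A \land C) \lor \lnot A \lor B   (double negation)
≡ (C \lor \lnot A \lor B) \land (\lnot B \lor \lnot A \lor B) \land (A \lor \lnot A \lor B) \land (C \lor \lnot A \lor B)   (distribute \lor over \land)
≡ C \lor \lnot A \lor B   (simplify)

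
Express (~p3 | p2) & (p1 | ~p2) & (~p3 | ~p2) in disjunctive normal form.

(~p3 & p1) | (~p3 & ~p2)

(~p3 | p2) & (p1 | ~p2) & (~p3 | ~p2)
= (~p3 & p1 & ~p3) | (~p3 & p1 & ~p2) | (~p3 & ~p2 & ~p3) | (~p3 & ~p2 & ~p2) | (p2 & p1 & ~p3) | (p2 & p1 & ~p2) | (p2 & ~p2 & ~p3) | (p2 & ~p2 & ~p2)   (distribute & over |)
= (~p3 & p1) | (~p3 & ~p2)   (simplify)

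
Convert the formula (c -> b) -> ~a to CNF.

(c -> b) -> ~a
⇔ ~(c -> b) | ~a   [eliminate ->]
⇔ ~(~c | b) | ~a   [eliminate ->]
⇔ (~~c & ~b) | ~a   [De Morgan]
⇔ (c & ~b) | ~a   [double negation]
⇔ (c | ~a) & (~b | ~a)   [distribute | over &]

(c | ~a) & (~b | ~a)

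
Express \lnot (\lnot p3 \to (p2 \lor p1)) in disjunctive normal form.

\lnot (\lnot p3 \to (p2 \lor p1))
≡ \lnot (\lnot \lnot p3 \lor p2 \lor p1)   [eliminate \to]
≡ \lnot \lnot \lnot p3 \land \lnot p2 \land \lnot p1   [De Morgan]
≡ \lnot p3 \land \lnot p2 \land \lnot p1   [double negation]

\lnot p3 \land \lnot p2 \land \lnot p1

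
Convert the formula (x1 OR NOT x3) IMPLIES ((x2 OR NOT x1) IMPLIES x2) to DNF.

(x1 OR NOT x3) IMPLIES ((x2 OR NOT x1) IMPLIES x2)
= NOT (x1 OR NOT x3) OR ((x2 OR NOT x1) IMPLIES x2)   (eliminate IMPLIES)
= NOT (x1 OR NOT x3) OR NOT (x2 OR NOT x1) OR x2   (eliminate IMPLIES)
= (NOT x1 AND NOT NOT x3) OR NOT (x2 OR NOT x1) OR x2   (De Morgan)
= (NOT x1 AND x3) OR NOT (x2 OR NOT x1) OR x2   (double negation)
= (NOT x1 AND x3) OR (NOT x2 AND NOT NOT x1) OR x2   (De Morgan)
= (NOT x1 AND x3) OR (NOT x2 AND x1) OR x2   (double negation)

(NOT x1 AND x3) OR (NOT x2 AND x1) OR x2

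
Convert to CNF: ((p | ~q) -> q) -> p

p | ~q

((p | ~q) -> q) -> p
⇔ ~((p | ~q) -> q) | p   — eliminate ->
⇔ ~(~(p | ~q) | q) | p   — eliminate ->
⇔ (~~(p | ~q) & ~q) | p   — De Morgan
⇔ ((p | ~q) & ~q) | p   — double negation
⇔ (p | ~q | p) & (~q | p)   — distribute | over &
⇔ p | ~q   — simplify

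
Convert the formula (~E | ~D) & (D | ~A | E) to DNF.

(~E | ~D) & (D | ~A | E)
= (~E & D) | (~E & ~A) | (~E & E) | (~D & D) | (~D & ~A) | (~D & E)   (distribute & over |)
= (~E & D) | (~E & ~A) | (~D & ~A) | (~D & E)   (simplify)

(~E & D) | (~E & ~A) | (~D & ~A) | (~D & E)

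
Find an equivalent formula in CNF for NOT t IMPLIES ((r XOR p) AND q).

(t OR r OR p) AND (t OR NOT r OR NOT p) AND (t OR q)

NOT t IMPLIES ((r XOR p) AND q)
≡ NOT NOT t OR ((r XOR p) AND q)   [eliminate IMPLIES]
≡ NOT NOT t OR ((r OR p) AND NOT (r AND p) AND q)   [expand XOR]
≡ t OR ((r OR p) AND NOT (r AND p) AND q)   [double negation]
≡ t OR ((r OR p) AND (NOT r OR NOT p) AND q)   [De Morgan]
≡ (t OR r OR p) AND (t OR NOT r OR NOT p) AND (t OR q)   [distribute OR over AND]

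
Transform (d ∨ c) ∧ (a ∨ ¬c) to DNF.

(d ∨ c) ∧ (a ∨ ¬c)
= (d ∧ a) ∨ (d ∧ ¬c) ∨ (c ∧ a) ∨ (c ∧ ¬c)
= (d ∧ a) ∨ (d ∧ ¬c) ∨ (c ∧ a)

(d ∧ a) ∨ (d ∧ ¬c) ∨ (c ∧ a)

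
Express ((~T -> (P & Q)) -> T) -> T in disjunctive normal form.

(P & Q & ~T) | T

((~T -> (P & Q)) -> T) -> T
≡ ~((~T -> (P & Q)) -> T) | T   [eliminate ->]
≡ ~(~(~T -> (P & Q)) | T) | T   [eliminate ->]
≡ ~(~(~~T | (P & Q)) | T) | T   [eliminate ->]
≡ (~~(~~T | (P & Q)) & ~T) | T   [De Morgan]
≡ ((~~T | (P & Q)) & ~T) | T   [double negation]
≡ ((T | (P & Q)) & ~T) | T   [double negation]
≡ (T & ~T) | (P & Q & ~T) | T   [distribute & over |]
≡ (P & Q & ~T) | T   [simplify]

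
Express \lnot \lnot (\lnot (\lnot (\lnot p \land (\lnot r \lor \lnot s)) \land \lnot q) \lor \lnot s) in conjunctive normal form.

(\lnot p \lor q \lor \lnot s) \land (\lnot r \lor \lnot s \lor q)

\lnot \lnot (\lnot (\lnot (\lnot p \land (\lnot r \lor \lnot s)) \land \lnot q) \lor \lnot s)
= \lnot (\lnot (\lnot p \land (\lnot r \lor \lnot s)) \land \lnot q) \lor \lnot s   [double negation]
= \lnot \lnot (\lnot p \land (\lnot r \lor \lnot s)) \lor \lnot \lnot q \lor \lnot s   [De Morgan]
= (\lnot p \land (\lnot r \lor \lnot s)) \lor \lnot \lnot q \lor \lnot s   [double negation]
= (\lnot p \land (\lnot r \lor \lnot s)) \lor q \lor \lnot s   [double negation]
= (\lnot p \lor q \lor \lnot s) \land (\lnot r \lor \lnot s \lor q \lor \lnot s)   [distribute \lor over \land]
= (\lnot p \lor q \lor \lnot s) \land (\lnot r \lor \lnot s \lor q)   [simplify]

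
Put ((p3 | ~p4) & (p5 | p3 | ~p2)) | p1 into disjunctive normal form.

((p3 | ~p4) & (p5 | p3 | ~p2)) | p1
≡ (p3 & p5) | (p3 & p3) | (p3 & ~p2) | (~p4 & p5) | (~p4 & p3) | (~p4 & ~p2) | p1   (distribute & over |)
≡ p3 | (~p4 & p5) | (~p4 & ~p2) | p1   (simplify)

p3 | (~p4 & p5) | (~p4 & ~p2) | p1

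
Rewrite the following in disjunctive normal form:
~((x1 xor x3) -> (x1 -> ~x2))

x1 & ~x3 & x2

~((x1 xor x3) -> (x1 -> ~x2))
≡ ~(~(x1 xor x3) | (x1 -> ~x2))   [eliminate ->]
≡ ~(~((x1 & ~x3) | (~x1 & x3)) | (x1 -> ~x2))   [expand xor]
≡ ~(~((x1 & ~x3) | (~x1 & x3)) | ~x1 | ~x2)   [eliminate ->]
≡ ~~((x1 & ~x3) | (~x1 & x3)) & ~~x1 & ~~x2   [De Morgan]
≡ ((x1 & ~x3) | (~x1 & x3)) & ~~x1 & ~~x2   [double negation]
≡ ((x1 & ~x3) | (~x1 & x3)) & x1 & ~~x2   [double negation]
≡ ((x1 & ~x3) | (~x1 & x3)) & x1 & x2   [double negation]
≡ (x1 & ~x3 & x1 & x2) | (~x1 & x3 & x1 & x2)   [distribute & over |]
≡ x1 & ~x3 & x2   [simplify]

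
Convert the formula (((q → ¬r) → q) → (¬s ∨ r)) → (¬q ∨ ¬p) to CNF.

(((q → ¬r) → q) → (¬s ∨ r)) → (¬q ∨ ¬p)
≡ ¬(((q → ¬r) → q) → (¬s ∨ r)) ∨ ¬q ∨ ¬p
≡ ¬(¬((q → ¬r) → q) ∨ ¬s ∨ r) ∨ ¬q ∨ ¬p
≡ ¬(¬(¬(q → ¬r) ∨ q) ∨ ¬s ∨ r) ∨ ¬q ∨ ¬p
≡ ¬(¬(¬(¬q ∨ ¬r) ∨ q) ∨ ¬s ∨ r) ∨ ¬q ∨ ¬p
≡ (¬¬(¬(¬q ∨ ¬r) ∨ q) ∧ ¬¬s ∧ ¬r) ∨ ¬q ∨ ¬p
≡ ((¬(¬q ∨ ¬r) ∨ q) ∧ ¬¬s ∧ ¬r) ∨ ¬q ∨ ¬p
≡ (((¬¬q ∧ ¬¬r) ∨ q) ∧ ¬¬s ∧ ¬r) ∨ ¬q ∨ ¬p
≡ (((q ∧ ¬¬r) ∨ q) ∧ ¬¬s ∧ ¬r) ∨ ¬q ∨ ¬p
≡ (((q ∧ r) ∨ q) ∧ ¬¬s ∧ ¬r) ∨ ¬q ∨ ¬p
≡ (((q ∧ r) ∨ q) ∧ s ∧ ¬r) ∨ ¬q ∨ ¬p
≡ (q ∨ q ∨ ¬q ∨ ¬p) ∧ (r ∨ q ∨ ¬q ∨ ¬p) ∧ (s ∨ ¬q ∨ ¬p) ∧ (¬r ∨ ¬q ∨ ¬p)
≡ (s ∨ ¬q ∨ ¬p) ∧ (¬r ∨ ¬q ∨ ¬p)

(s ∨ ¬q ∨ ¬p) ∧ (¬r ∨ ¬q ∨ ¬p)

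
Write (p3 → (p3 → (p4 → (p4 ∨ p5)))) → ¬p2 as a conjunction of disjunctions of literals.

(p3 ∨ ¬p2) ∧ (p4 ∨ ¬p2) ∧ (¬p4 ∨ ¬p2) ∧ (¬p5 ∨ ¬p2)

(p3 → (p3 → (p4 → (p4 ∨ p5)))) → ¬p2
= ¬(p3 → (p3 → (p4 → (p4 ∨ p5)))) ∨ ¬p2   — eliminate →
= ¬(¬p3 ∨ (p3 → (p4 → (p4 ∨ p5)))) ∨ ¬p2   — eliminate →
= ¬(¬p3 ∨ ¬p3 ∨ (p4 → (p4 ∨ p5))) ∨ ¬p2   — eliminate →
= ¬(¬p3 ∨ ¬p3 ∨ ¬p4 ∨ p4 ∨ p5) ∨ ¬p2   — eliminate →
= (¬¬p3 ∧ ¬¬p3 ∧ ¬¬p4 ∧ ¬p4 ∧ ¬p5) ∨ ¬p2   — De Morgan
= (p3 ∧ ¬¬p3 ∧ ¬¬p4 ∧ ¬p4 ∧ ¬p5) ∨ ¬p2   — double negation
= (p3 ∧ p3 ∧ ¬¬p4 ∧ ¬p4 ∧ ¬p5) ∨ ¬p2   — double negation
= (p3 ∧ p3 ∧ p4 ∧ ¬p4 ∧ ¬p5) ∨ ¬p2   — double negation
= (p3 ∨ ¬p2) ∧ (p3 ∨ ¬p2) ∧ (p4 ∨ ¬p2) ∧ (¬p4 ∨ ¬p2) ∧ (¬p5 ∨ ¬p2)   — distribute ∨ over ∧
= (p3 ∨ ¬p2) ∧ (p4 ∨ ¬p2) ∧ (¬p4 ∨ ¬p2) ∧ (¬p5 ∨ ¬p2)   — simplify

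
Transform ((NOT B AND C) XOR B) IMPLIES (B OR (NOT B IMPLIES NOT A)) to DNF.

((NOT B AND C) XOR B) IMPLIES (B OR (NOT B IMPLIES NOT A))
≡ NOT ((NOT B AND C) XOR B) OR B OR (NOT B IMPLIES NOT A)   (eliminate IMPLIES)
≡ NOT ((NOT B AND C AND NOT B) OR (NOT (NOT B AND C) AND B)) OR B OR (NOT B IMPLIES NOT A)   (expand XOR)
≡ NOT ((NOT B AND C AND NOT B) OR (NOT (NOT B AND C) AND B)) OR B OR NOT NOT B OR NOT A   (eliminate IMPLIES)
≡ (NOT (NOT B AND C AND NOT B) AND NOT (NOT (NOT B AND C) AND B)) OR B OR NOT NOT B OR NOT A   (De Morgan)
≡ ((NOT NOT B OR NOT C OR NOT NOT B) AND NOT (NOT (NOT B AND C) AND B)) OR B OR NOT NOT B OR NOT A   (De Morgan)
≡ ((B OR NOT C OR NOT NOT B) AND NOT (NOT (NOT B AND C) AND B)) OR B OR NOT NOT B OR NOT A   (double negation)
≡ ((B OR NOT C OR B) AND NOT (NOT (NOT B AND C) AND B)) OR B OR NOT NOT B OR NOT A   (double negation)
≡ ((B OR NOT C OR B) AND (NOT NOT (NOT B AND C) OR NOT B)) OR B OR NOT NOT B OR NOT A   (De Morgan)
≡ ((B OR NOT C OR B) AND ((NOT B AND C) OR NOT B)) OR B OR NOT NOT B OR NOT A   (double negation)
≡ ((B OR NOT C OR B) AND ((NOT B AND C) OR NOT B)) OR B OR B OR NOT A   (double negation)
≡ (B AND NOT B AND C) OR (B AND NOT B) OR (NOT C AND NOT B AND C) OR (NOT C AND NOT B) OR (B AND NOT B AND C) OR (B AND NOT B) OR B OR B OR NOT A   (distribute AND over OR)
≡ (NOT C AND NOT B) OR B OR NOT A   (simplify)

(NOT C AND NOT B) OR B OR NOT A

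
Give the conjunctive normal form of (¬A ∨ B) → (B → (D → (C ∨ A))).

(¬A ∨ B) → (B → (D → (C ∨ A)))
≡ ¬(¬A ∨ B) ∨ (B → (D → (C ∨ A)))   [eliminate →]
≡ ¬(¬A ∨ B) ∨ ¬B ∨ (D → (C ∨ A))   [eliminate →]
≡ ¬(¬A ∨ B) ∨ ¬B ∨ ¬D ∨ C ∨ A   [eliminate →]
≡ (¬¬A ∧ ¬B) ∨ ¬B ∨ ¬D ∨ C ∨ A   [De Morgan]
≡ (A ∧ ¬B) ∨ ¬B ∨ ¬D ∨ C ∨ A   [double negation]
≡ (A ∨ ¬B ∨ ¬D ∨ C ∨ A) ∧ (¬B ∨ ¬B ∨ ¬D ∨ C ∨ A)   [distribute ∨ over ∧]
≡ A ∨ ¬B ∨ ¬D ∨ C   [simplify]

A ∨ ¬B ∨ ¬D ∨ C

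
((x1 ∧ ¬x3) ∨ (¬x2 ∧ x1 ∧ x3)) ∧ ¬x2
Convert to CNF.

((x1 ∧ ¬x3) ∨ (¬x2 ∧ x1 ∧ x3)) ∧ ¬x2
= (x1 ∨ ¬x2) ∧ (x1 ∨ x1) ∧ (x1 ∨ x3) ∧ (¬x3 ∨ ¬x2) ∧ (¬x3 ∨ x1) ∧ (¬x3 ∨ x3) ∧ ¬x2
= x1 ∧ ¬x2

x1 ∧ ¬x2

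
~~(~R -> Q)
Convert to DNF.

R | Q

~~(~R -> Q)
≡ ~~(~~R | Q)
≡ ~~R | Q
≡ R | Q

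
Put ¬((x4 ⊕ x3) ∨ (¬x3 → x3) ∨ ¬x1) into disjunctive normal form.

¬x4 ∧ ¬x3 ∧ x1

¬((x4 ⊕ x3) ∨ (¬x3 → x3) ∨ ¬x1)
≡ ¬(x4 ∧ ¬x3 ∨ ¬x4 ∧ x3 ∨ (¬x3 → x3) ∨ ¬x1)   (expand ⊕)
≡ ¬(x4 ∧ ¬x3 ∨ ¬x4 ∧ x3 ∨ ¬¬x3 ∨ x3 ∨ ¬x1)   (eliminate →)
≡ ¬(x4 ∧ ¬x3) ∧ ¬(¬x4 ∧ x3) ∧ ¬¬¬x3 ∧ ¬x3 ∧ ¬¬x1   (De Morgan)
≡ (¬x4 ∨ ¬¬x3) ∧ ¬(¬x4 ∧ x3) ∧ ¬¬¬x3 ∧ ¬x3 ∧ ¬¬x1   (De Morgan)
≡ (¬x4 ∨ x3) ∧ ¬(¬x4 ∧ x3) ∧ ¬¬¬x3 ∧ ¬x3 ∧ ¬¬x1   (double negation)
≡ (¬x4 ∨ x3) ∧ (¬¬x4 ∨ ¬x3) ∧ ¬¬¬x3 ∧ ¬x3 ∧ ¬¬x1   (De Morgan)
≡ (¬x4 ∨ x3) ∧ (x4 ∨ ¬x3) ∧ ¬¬¬x3 ∧ ¬x3 ∧ ¬¬x1   (double negation)
≡ (¬x4 ∨ x3) ∧ (x4 ∨ ¬x3) ∧ ¬x3 ∧ ¬x3 ∧ ¬¬x1   (double negation)
≡ (¬x4 ∨ x3) ∧ (x4 ∨ ¬x3) ∧ ¬x3 ∧ ¬x3 ∧ x1   (double negation)
≡ ¬x4 ∧ x4 ∧ ¬x3 ∧ ¬x3 ∧ x1 ∨ ¬x4 ∧ ¬x3 ∧ ¬x3 ∧ ¬x3 ∧ x1 ∨ x3 ∧ x4 ∧ ¬x3 ∧ ¬x3 ∧ x1 ∨ x3 ∧ ¬x3 ∧ ¬x3 ∧ ¬x3 ∧ x1   (distribute ∧ over ∨)
≡ ¬x4 ∧ ¬x3 ∧ x1   (simplify)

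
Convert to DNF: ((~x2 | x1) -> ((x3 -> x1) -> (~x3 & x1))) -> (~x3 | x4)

(x1 & x3) | ~x3 | x4

((~x2 | x1) -> ((x3 -> x1) -> (~x3 & x1))) -> (~x3 | x4)
⇔ ~((~x2 | x1) -> ((x3 -> x1) -> (~x3 & x1))) | ~x3 | x4   [eliminate ->]
⇔ ~(~(~x2 | x1) | ((x3 -> x1) -> (~x3 & x1))) | ~x3 | x4   [eliminate ->]
⇔ ~(~(~x2 | x1) | ~(x3 -> x1) | (~x3 & x1)) | ~x3 | x4   [eliminate ->]
⇔ ~(~(~x2 | x1) | ~(~x3 | x1) | (~x3 & x1)) | ~x3 | x4   [eliminate ->]
⇔ (~~(~x2 | x1) & ~~(~x3 | x1) & ~(~x3 & x1)) | ~x3 | x4   [De Morgan]
⇔ ((~x2 | x1) & ~~(~x3 | x1) & ~(~x3 & x1)) | ~x3 | x4   [double negation]
⇔ ((~x2 | x1) & (~x3 | x1) & ~(~x3 & x1)) | ~x3 | x4   [double negation]
⇔ ((~x2 | x1) & (~x3 | x1) & (~~x3 | ~x1)) | ~x3 | x4   [De Morgan]
⇔ ((~x2 | x1) & (~x3 | x1) & (x3 | ~x1)) | ~x3 | x4   [double negation]
⇔ (~x2 & ~x3 & x3) | (~x2 & ~x3 & ~x1) | (~x2 & x1 & x3) | (~x2 & x1 & ~x1) | (x1 & ~x3 & x3) | (x1 & ~x3 & ~x1) | (x1 & x1 & x3) | (x1 & x1 & ~x1) | ~x3 | x4   [distribute & over |]
⇔ (x1 & x3) | ~x3 | x4   [simplify]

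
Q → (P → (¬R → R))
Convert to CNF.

Q → (P → (¬R → R))
= ¬Q ∨ (P → (¬R → R))   [eliminate →]
= ¬Q ∨ ¬P ∨ (¬R → R)   [eliminate →]
= ¬Q ∨ ¬P ∨ ¬¬R ∨ R   [eliminate →]
= ¬Q ∨ ¬P ∨ R ∨ R   [double negation]
= ¬Q ∨ ¬P ∨ R   [simplify]

¬Q ∨ ¬P ∨ R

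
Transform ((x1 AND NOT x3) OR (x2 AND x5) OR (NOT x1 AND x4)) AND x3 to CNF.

((x1 AND NOT x3) OR (x2 AND x5) OR (NOT x1 AND x4)) AND x3
⇔ (x1 OR x2 OR NOT x1) AND (x1 OR x2 OR x4) AND (x1 OR x5 OR NOT x1) AND (x1 OR x5 OR x4) AND (NOT x3 OR x2 OR NOT x1) AND (NOT x3 OR x2 OR x4) AND (NOT x3 OR x5 OR NOT x1) AND (NOT x3 OR x5 OR x4) AND x3
⇔ (x1 OR x2 OR x4) AND (x1 OR x5 OR x4) AND (NOT x3 OR x2 OR NOT x1) AND (NOT x3 OR x2 OR x4) AND (NOT x3 OR x5 OR NOT x1) AND (NOT x3 OR x5 OR x4) AND x3

(x1 OR x2 OR x4) AND (x1 OR x5 OR x4) AND (NOT x3 OR x2 OR NOT x1) AND (NOT x3 OR x2 OR x4) AND (NOT x3 OR x5 OR NOT x1) AND (NOT x3 OR x5 OR x4) AND x3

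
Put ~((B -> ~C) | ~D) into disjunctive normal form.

B & C & D

~((B -> ~C) | ~D)
⇔ ~(~B | ~C | ~D)
⇔ ~~B & ~~C & ~~D
⇔ B & ~~C & ~~D
⇔ B & C & ~~D
⇔ B & C & D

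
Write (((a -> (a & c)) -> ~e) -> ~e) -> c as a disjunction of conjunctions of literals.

(((a -> (a & c)) -> ~e) -> ~e) -> c
= ~(((a -> (a & c)) -> ~e) -> ~e) | c   — eliminate ->
= ~(~((a -> (a & c)) -> ~e) | ~e) | c   — eliminate ->
= ~(~(~(a -> (a & c)) | ~e) | ~e) | c   — eliminate ->
= ~(~(~(~a | (a & c)) | ~e) | ~e) | c   — eliminate ->
= (~~(~(~a | (a & c)) | ~e) & ~~e) | c   — De Morgan
= ((~(~a | (a & c)) | ~e) & ~~e) | c   — double negation
= (((~~a & ~(a & c)) | ~e) & ~~e) | c   — De Morgan
= (((a & ~(a & c)) | ~e) & ~~e) | c   — double negation
= (((a & (~a | ~c)) | ~e) & ~~e) | c   — De Morgan
= (((a & (~a | ~c)) | ~e) & e) | c   — double negation
= (a & ~a & e) | (a & ~c & e) | (~e & e) | c   — distribute & over |
= (a & ~c & e) | c   — simplify

(a & ~c & e) | c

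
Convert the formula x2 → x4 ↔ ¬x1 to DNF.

x2 → x4 ↔ ¬x1
≡ ((x2 → x4) → ¬x1) ∧ (¬x1 → (x2 → x4))   [eliminate ↔]
≡ (¬(x2 → x4) ∨ ¬x1) ∧ (¬x1 → (x2 → x4))   [eliminate →]
≡ (¬(¬x2 ∨ x4) ∨ ¬x1) ∧ (¬x1 → (x2 → x4))   [eliminate →]
≡ (¬(¬x2 ∨ x4) ∨ ¬x1) ∧ (¬¬x1 ∨ (x2 → x4))   [eliminate →]
≡ (¬(¬x2 ∨ x4) ∨ ¬x1) ∧ (¬¬x1 ∨ ¬x2 ∨ x4)   [eliminate →]
≡ (¬¬x2 ∧ ¬x4 ∨ ¬x1) ∧ (¬¬x1 ∨ ¬x2 ∨ x4)   [De Morgan]
≡ (x2 ∧ ¬x4 ∨ ¬x1) ∧ (¬¬x1 ∨ ¬x2 ∨ x4)   [double negation]
≡ (x2 ∧ ¬x4 ∨ ¬x1) ∧ (x1 ∨ ¬x2 ∨ x4)   [double negation]
≡ x2 ∧ ¬x4 ∧ x1 ∨ x2 ∧ ¬x4 ∧ ¬x2 ∨ x2 ∧ ¬x4 ∧ x4 ∨ ¬x1 ∧ x1 ∨ ¬x1 ∧ ¬x2 ∨ ¬x1 ∧ x4   [distribute ∧ over ∨]
≡ x2 ∧ ¬x4 ∧ x1 ∨ ¬x1 ∧ ¬x2 ∨ ¬x1 ∧ x4   [simplify]

x2 ∧ ¬x4 ∧ x1 ∨ ¬x1 ∧ ¬x2 ∨ ¬x1 ∧ x4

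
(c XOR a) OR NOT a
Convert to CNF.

(c XOR a) OR NOT a
≡ ((c OR a) AND NOT (c AND a)) OR NOT a   — expand XOR
≡ ((c OR a) AND (NOT c OR NOT a)) OR NOT a   — De Morgan
≡ (c OR a OR NOT a) AND (NOT c OR NOT a OR NOT a)   — distribute OR over AND
≡ NOT c OR NOT a   — simplify

NOT c OR NOT a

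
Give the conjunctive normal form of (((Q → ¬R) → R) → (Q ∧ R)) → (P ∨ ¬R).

¬Q ∨ ¬R ∨ P

(((Q → ¬R) → R) → (Q ∧ R)) → (P ∨ ¬R)
= ¬(((Q → ¬R) → R) → (Q ∧ R)) ∨ P ∨ ¬R   [eliminate →]
= ¬(¬((Q → ¬R) → R) ∨ (Q ∧ R)) ∨ P ∨ ¬R   [eliminate →]
= ¬(¬(¬(Q → ¬R) ∨ R) ∨ (Q ∧ R)) ∨ P ∨ ¬R   [eliminate →]
= ¬(¬(¬(¬Q ∨ ¬R) ∨ R) ∨ (Q ∧ R)) ∨ P ∨ ¬R   [eliminate →]
= (¬¬(¬(¬Q ∨ ¬R) ∨ R) ∧ ¬(Q ∧ R)) ∨ P ∨ ¬R   [De Morgan]
= ((¬(¬Q ∨ ¬R) ∨ R) ∧ ¬(Q ∧ R)) ∨ P ∨ ¬R   [double negation]
= (((¬¬Q ∧ ¬¬R) ∨ R) ∧ ¬(Q ∧ R)) ∨ P ∨ ¬R   [De Morgan]
= (((Q ∧ ¬¬R) ∨ R) ∧ ¬(Q ∧ R)) ∨ P ∨ ¬R   [double negation]
= (((Q ∧ R) ∨ R) ∧ ¬(Q ∧ R)) ∨ P ∨ ¬R   [double negation]
= (((Q ∧ R) ∨ R) ∧ (¬Q ∨ ¬R)) ∨ P ∨ ¬R   [De Morgan]
= (Q ∨ R ∨ P ∨ ¬R) ∧ (R ∨ R ∨ P ∨ ¬R) ∧ (¬Q ∨ ¬R ∨ P ∨ ¬R)   [distribute ∨ over ∧]
= ¬Q ∨ ¬R ∨ P   [simplify]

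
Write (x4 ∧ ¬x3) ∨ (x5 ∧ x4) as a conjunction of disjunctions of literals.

(x4 ∧ ¬x3) ∨ (x5 ∧ x4)
= (x4 ∨ x5) ∧ (x4 ∨ x4) ∧ (¬x3 ∨ x5) ∧ (¬x3 ∨ x4)
= x4 ∧ (¬x3 ∨ x5)

x4 ∧ (¬x3 ∨ x5)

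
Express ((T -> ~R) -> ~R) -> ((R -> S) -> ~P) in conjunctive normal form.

(~T | ~R | ~S | ~P) & (R | ~P)

((T -> ~R) -> ~R) -> ((R -> S) -> ~P)
≡ ~((T -> ~R) -> ~R) | ((R -> S) -> ~P)   [eliminate ->]
≡ ~(~(T -> ~R) | ~R) | ((R -> S) -> ~P)   [eliminate ->]
≡ ~(~(~T | ~R) | ~R) | ((R -> S) -> ~P)   [eliminate ->]
≡ ~(~(~T | ~R) | ~R) | ~(R -> S) | ~P   [eliminate ->]
≡ ~(~(~T | ~R) | ~R) | ~(~R | S) | ~P   [eliminate ->]
≡ (~~(~T | ~R) & ~~R) | ~(~R | S) | ~P   [De Morgan]
≡ ((~T | ~R) & ~~R) | ~(~R | S) | ~P   [double negation]
≡ ((~T | ~R) & R) | ~(~R | S) | ~P   [double negation]
≡ ((~T | ~R) & R) | (~~R & ~S) | ~P   [De Morgan]
≡ ((~T | ~R) & R) | (R & ~S) | ~P   [double negation]
≡ (~T | ~R | R | ~P) & (~T | ~R | ~S | ~P) & (R | R | ~P) & (R | ~S | ~P)   [distribute | over &]
≡ (~T | ~R | ~S | ~P) & (R | ~P)   [simplify]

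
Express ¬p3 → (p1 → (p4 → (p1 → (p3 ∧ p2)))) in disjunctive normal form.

p3 ∨ ¬p1 ∨ ¬p4

¬p3 → (p1 → (p4 → (p1 → (p3 ∧ p2))))
= ¬¬p3 ∨ (p1 → (p4 → (p1 → (p3 ∧ p2))))
= ¬¬p3 ∨ ¬p1 ∨ (p4 → (p1 → (p3 ∧ p2)))
= ¬¬p3 ∨ ¬p1 ∨ ¬p4 ∨ (p1 → (p3 ∧ p2))
= ¬¬p3 ∨ ¬p1 ∨ ¬p4 ∨ ¬p1 ∨ (p3 ∧ p2)
= p3 ∨ ¬p1 ∨ ¬p4 ∨ ¬p1 ∨ (p3 ∧ p2)
= p3 ∨ ¬p1 ∨ ¬p4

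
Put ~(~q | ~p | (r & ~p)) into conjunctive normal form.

~(~q | ~p | (r & ~p))
= ~~q & ~~p & ~(r & ~p)   — De Morgan
= q & ~~p & ~(r & ~p)   — double negation
= q & p & ~(r & ~p)   — double negation
= q & p & (~r | ~~p)   — De Morgan
= q & p & (~r | p)   — double negation
= q & p   — simplify

q & p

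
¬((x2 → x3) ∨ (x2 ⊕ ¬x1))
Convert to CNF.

x2 ∧ ¬x3 ∧ (¬x2 ∨ ¬x1)

¬((x2 → x3) ∨ (x2 ⊕ ¬x1))
≡ ¬(¬x2 ∨ x3 ∨ (x2 ⊕ ¬x1))   (eliminate →)
≡ ¬(¬x2 ∨ x3 ∨ ((x2 ∨ ¬x1) ∧ ¬(x2 ∧ ¬x1)))   (expand ⊕)
≡ ¬¬x2 ∧ ¬x3 ∧ ¬((x2 ∨ ¬x1) ∧ ¬(x2 ∧ ¬x1))   (De Morgan)
≡ x2 ∧ ¬x3 ∧ ¬((x2 ∨ ¬x1) ∧ ¬(x2 ∧ ¬x1))   (double negation)
≡ x2 ∧ ¬x3 ∧ (¬(x2 ∨ ¬x1) ∨ ¬¬(x2 ∧ ¬x1))   (De Morgan)
≡ x2 ∧ ¬x3 ∧ ((¬x2 ∧ ¬¬x1) ∨ ¬¬(x2 ∧ ¬x1))   (De Morgan)
≡ x2 ∧ ¬x3 ∧ ((¬x2 ∧ x1) ∨ ¬¬(x2 ∧ ¬x1))   (double negation)
≡ x2 ∧ ¬x3 ∧ ((¬x2 ∧ x1) ∨ (x2 ∧ ¬x1))   (double negation)
≡ x2 ∧ ¬x3 ∧ (¬x2 ∨ x2) ∧ (¬x2 ∨ ¬x1) ∧ (x1 ∨ x2) ∧ (x1 ∨ ¬x1)   (distribute ∨ over ∧)
≡ x2 ∧ ¬x3 ∧ (¬x2 ∨ ¬x1)   (simplify)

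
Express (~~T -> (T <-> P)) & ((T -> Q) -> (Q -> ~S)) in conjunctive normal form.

(~T | P) & (~Q | ~S)

(~~T -> (T <-> P)) & ((T -> Q) -> (Q -> ~S))
≡ (~~~T | (T <-> P)) & ((T -> Q) -> (Q -> ~S))   (eliminate ->)
≡ (~~~T | ((T -> P) & (P -> T))) & ((T -> Q) -> (Q -> ~S))   (eliminate <->)
≡ (~~~T | ((~T | P) & (P -> T))) & ((T -> Q) -> (Q -> ~S))   (eliminate ->)
≡ (~~~T | ((~T | P) & (~P | T))) & ((T -> Q) -> (Q -> ~S))   (eliminate ->)
≡ (~~~T | ((~T | P) & (~P | T))) & (~(T -> Q) | (Q -> ~S))   (eliminate ->)
≡ (~~~T | ((~T | P) & (~P | T))) & (~(~T | Q) | (Q -> ~S))   (eliminate ->)
≡ (~~~T | ((~T | P) & (~P | T))) & (~(~T | Q) | ~Q | ~S)   (eliminate ->)
≡ (~T | ((~T | P) & (~P | T))) & (~(~T | Q) | ~Q | ~S)   (double negation)
≡ (~T | ((~T | P) & (~P | T))) & ((~~T & ~Q) | ~Q | ~S)   (De Morgan)
≡ (~T | ((~T | P) & (~P | T))) & ((T & ~Q) | ~Q | ~S)   (double negation)
≡ (~T | ~T | P) & (~T | ~P | T) & (T | ~Q | ~S) & (~Q | ~Q | ~S)   (distribute | over &)
≡ (~T | P) & (~Q | ~S)   (simplify)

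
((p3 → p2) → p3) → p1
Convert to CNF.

¬p3 ∨ p1

((p3 → p2) → p3) → p1
≡ ¬((p3 → p2) → p3) ∨ p1   [eliminate →]
≡ ¬(¬(p3 → p2) ∨ p3) ∨ p1   [eliminate →]
≡ ¬(¬(¬p3 ∨ p2) ∨ p3) ∨ p1   [eliminate →]
≡ ¬¬(¬p3 ∨ p2) ∧ ¬p3 ∨ p1   [De Morgan]
≡ (¬p3 ∨ p2) ∧ ¬p3 ∨ p1   [double negation]
≡ (¬p3 ∨ p2 ∨ p1) ∧ (¬p3 ∨ p1)   [distribute ∨ over ∧]
≡ ¬p3 ∨ p1   [simplify]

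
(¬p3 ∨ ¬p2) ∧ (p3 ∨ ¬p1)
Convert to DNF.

(¬p3 ∨ ¬p2) ∧ (p3 ∨ ¬p1)
≡ ¬p3 ∧ p3 ∨ ¬p3 ∧ ¬p1 ∨ ¬p2 ∧ p3 ∨ ¬p2 ∧ ¬p1   (distribute ∧ over ∨)
≡ ¬p3 ∧ ¬p1 ∨ ¬p2 ∧ p3 ∨ ¬p2 ∧ ¬p1   (simplify)

¬p3 ∧ ¬p1 ∨ ¬p2 ∧ p3 ∨ ¬p2 ∧ ¬p1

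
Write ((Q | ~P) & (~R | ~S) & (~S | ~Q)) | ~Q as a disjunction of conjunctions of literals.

(Q & ~S) | (~P & ~S) | ~Q

((Q | ~P) & (~R | ~S) & (~S | ~Q)) | ~Q
= (Q & ~R & ~S) | (Q & ~R & ~Q) | (Q & ~S & ~S) | (Q & ~S & ~Q) | (~P & ~R & ~S) | (~P & ~R & ~Q) | (~P & ~S & ~S) | (~P & ~S & ~Q) | ~Q   [distribute & over |]
= (Q & ~S) | (~P & ~S) | ~Q   [simplify]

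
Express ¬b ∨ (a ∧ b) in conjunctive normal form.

¬b ∨ (a ∧ b)
≡ (¬b ∨ a) ∧ (¬b ∨ b)   (distribute ∨ over ∧)
≡ ¬b ∨ a   (simplify)

¬b ∨ a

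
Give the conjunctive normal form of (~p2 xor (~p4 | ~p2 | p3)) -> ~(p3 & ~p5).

(~p2 xor (~p4 | ~p2 | p3)) -> ~(p3 & ~p5)
≡ ~(~p2 xor (~p4 | ~p2 | p3)) | ~(p3 & ~p5)   (eliminate ->)
≡ ~((~p2 | ~p4 | ~p2 | p3) & ~(~p2 & (~p4 | ~p2 | p3))) | ~(p3 & ~p5)   (expand xor)
≡ ~(~p2 | ~p4 | ~p2 | p3) | ~~(~p2 & (~p4 | ~p2 | p3)) | ~(p3 & ~p5)   (De Morgan)
≡ (~~p2 & ~~p4 & ~~p2 & ~p3) | ~~(~p2 & (~p4 | ~p2 | p3)) | ~(p3 & ~p5)   (De Morgan)
≡ (p2 & ~~p4 & ~~p2 & ~p3) | ~~(~p2 & (~p4 | ~p2 | p3)) | ~(p3 & ~p5)   (double negation)
≡ (p2 & p4 & ~~p2 & ~p3) | ~~(~p2 & (~p4 | ~p2 | p3)) | ~(p3 & ~p5)   (double negation)
≡ (p2 & p4 & p2 & ~p3) | ~~(~p2 & (~p4 | ~p2 | p3)) | ~(p3 & ~p5)   (double negation)
≡ (p2 & p4 & p2 & ~p3) | (~p2 & (~p4 | ~p2 | p3)) | ~(p3 & ~p5)   (double negation)
≡ (p2 & p4 & p2 & ~p3) | (~p2 & (~p4 | ~p2 | p3)) | ~p3 | ~~p5   (De Morgan)
≡ (p2 & p4 & p2 & ~p3) | (~p2 & (~p4 | ~p2 | p3)) | ~p3 | p5   (double negation)
≡ (p2 | ~p2 | ~p3 | p5) & (p2 | ~p4 | ~p2 | p3 | ~p3 | p5) & (p4 | ~p2 | ~p3 | p5) & (p4 | ~p4 | ~p2 | p3 | ~p3 | p5) & (p2 | ~p2 | ~p3 | p5) & (p2 | ~p4 | ~p2 | p3 | ~p3 | p5) & (~p3 | ~p2 | ~p3 | p5) & (~p3 | ~p4 | ~p2 | p3 | ~p3 | p5)   (distribute | over &)
≡ ~p3 | ~p2 | p5   (simplify)

~p3 | ~p2 | p5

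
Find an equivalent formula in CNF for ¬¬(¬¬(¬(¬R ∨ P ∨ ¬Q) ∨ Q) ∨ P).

¬¬(¬¬(¬(¬R ∨ P ∨ ¬Q) ∨ Q) ∨ P)
= ¬¬(¬(¬R ∨ P ∨ ¬Q) ∨ Q) ∨ P   [double negation]
= ¬(¬R ∨ P ∨ ¬Q) ∨ Q ∨ P   [double negation]
= (¬¬R ∧ ¬P ∧ ¬¬Q) ∨ Q ∨ P   [De Morgan]
= (R ∧ ¬P ∧ ¬¬Q) ∨ Q ∨ P   [double negation]
= (R ∧ ¬P ∧ Q) ∨ Q ∨ P   [double negation]
= (R ∨ Q ∨ P) ∧ (¬P ∨ Q ∨ P) ∧ (Q ∨ Q ∨ P)   [distribute ∨ over ∧]
= Q ∨ P   [simplify]

Q ∨ P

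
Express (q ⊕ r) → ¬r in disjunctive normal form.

(q ⊕ r) → ¬r
⇔ ¬(q ⊕ r) ∨ ¬r   (eliminate →)
⇔ ¬((q ∧ ¬r) ∨ (¬q ∧ r)) ∨ ¬r   (expand ⊕)
⇔ (¬(q ∧ ¬r) ∧ ¬(¬q ∧ r)) ∨ ¬r   (De Morgan)
⇔ ((¬q ∨ ¬¬r) ∧ ¬(¬q ∧ r)) ∨ ¬r   (De Morgan)
⇔ ((¬q ∨ r) ∧ ¬(¬q ∧ r)) ∨ ¬r   (double negation)
⇔ ((¬q ∨ r) ∧ (¬¬q ∨ ¬r)) ∨ ¬r   (De Morgan)
⇔ ((¬q ∨ r) ∧ (q ∨ ¬r)) ∨ ¬r   (double negation)
⇔ (¬q ∧ q) ∨ (¬q ∧ ¬r) ∨ (r ∧ q) ∨ (r ∧ ¬r) ∨ ¬r   (distribute ∧ over ∨)
⇔ (r ∧ q) ∨ ¬r   (simplify)

(r ∧ q) ∨ ¬r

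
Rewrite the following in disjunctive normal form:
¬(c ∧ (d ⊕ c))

¬c ∨ (c ∧ d)

¬(c ∧ (d ⊕ c))
⇔ ¬(c ∧ ((d ∧ ¬c) ∨ (¬d ∧ c)))   — expand ⊕
⇔ ¬c ∨ ¬((d ∧ ¬c) ∨ (¬d ∧ c))   — De Morgan
⇔ ¬c ∨ (¬(d ∧ ¬c) ∧ ¬(¬d ∧ c))   — De Morgan
⇔ ¬c ∨ ((¬d ∨ ¬¬c) ∧ ¬(¬d ∧ c))   — De Morgan
⇔ ¬c ∨ ((¬d ∨ c) ∧ ¬(¬d ∧ c))   — double negation
⇔ ¬c ∨ ((¬d ∨ c) ∧ (¬¬d ∨ ¬c))   — De Morgan
⇔ ¬c ∨ ((¬d ∨ c) ∧ (d ∨ ¬c))   — double negation
⇔ ¬c ∨ (¬d ∧ d) ∨ (¬d ∧ ¬c) ∨ (c ∧ d) ∨ (c ∧ ¬c)   — distribute ∧ over ∨
⇔ ¬c ∨ (c ∧ d)   — simplify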